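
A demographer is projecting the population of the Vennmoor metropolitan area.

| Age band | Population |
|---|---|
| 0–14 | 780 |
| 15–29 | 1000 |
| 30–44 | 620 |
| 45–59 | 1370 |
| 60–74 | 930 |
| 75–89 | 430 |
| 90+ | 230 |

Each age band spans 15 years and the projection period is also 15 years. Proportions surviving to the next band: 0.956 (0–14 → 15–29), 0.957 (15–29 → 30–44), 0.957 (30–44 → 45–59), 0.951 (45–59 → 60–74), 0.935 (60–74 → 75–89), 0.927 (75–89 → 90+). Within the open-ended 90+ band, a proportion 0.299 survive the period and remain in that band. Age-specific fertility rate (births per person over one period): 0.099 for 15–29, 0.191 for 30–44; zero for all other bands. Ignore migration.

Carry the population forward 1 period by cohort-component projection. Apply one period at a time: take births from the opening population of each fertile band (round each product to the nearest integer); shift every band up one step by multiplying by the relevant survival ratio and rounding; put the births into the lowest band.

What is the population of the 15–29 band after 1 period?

746

Call the groups 1 to 7, youngest first.
— Period 1 —
Births: 1000 × 0.099 = 99, 620 × 0.191 = 118 — total 217
Group 2: 780 × 0.956 = 746
Group 3: 1000 × 0.957 = 957
Group 4: 620 × 0.957 = 593
Group 5: 1370 × 0.951 = 1303
Group 6: 930 × 0.935 = 870
Group 7: 430 × 0.927 + 230 × 0.299 = 399 + 69 = 468
Giving 217 / 746 / 957 / 593 / 1303 / 870 / 468.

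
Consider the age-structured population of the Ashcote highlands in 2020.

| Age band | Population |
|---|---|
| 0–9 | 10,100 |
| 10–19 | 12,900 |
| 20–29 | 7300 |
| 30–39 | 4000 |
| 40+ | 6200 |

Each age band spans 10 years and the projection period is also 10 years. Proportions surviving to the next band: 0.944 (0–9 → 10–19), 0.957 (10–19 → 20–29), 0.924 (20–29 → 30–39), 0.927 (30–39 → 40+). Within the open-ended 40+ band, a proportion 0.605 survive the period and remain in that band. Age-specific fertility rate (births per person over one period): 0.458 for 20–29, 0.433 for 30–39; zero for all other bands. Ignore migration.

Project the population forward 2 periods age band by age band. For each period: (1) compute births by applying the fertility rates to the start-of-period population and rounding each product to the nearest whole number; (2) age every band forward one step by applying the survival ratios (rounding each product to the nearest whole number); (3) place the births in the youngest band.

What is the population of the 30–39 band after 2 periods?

Period 1:
Births: 7300 × 0.458 = 3343 ; 4000 × 0.433 = 1732 → total 5075
10–19: 10100 × 0.944 = 9534
20–29: 12900 × 0.957 = 12345
30–39: 7300 × 0.924 = 6745
40+: 4000 × 0.927 + 6200 × 0.605 = 3708 + 3751 = 7459
End of period: [5075, 9534, 12345, 6745, 7459]
Period 2:
Births: 12345 × 0.458 = 5654 ; 6745 × 0.433 = 2921 → total 8575
10–19: 5075 × 0.944 = 4791
20–29: 9534 × 0.957 = 9124
30–39: 12345 × 0.924 = 11407
40+: 6745 × 0.927 + 7459 × 0.605 = 6253 + 4513 = 10766
End of period: [8575, 4791, 9124, 11407, 10766]

11407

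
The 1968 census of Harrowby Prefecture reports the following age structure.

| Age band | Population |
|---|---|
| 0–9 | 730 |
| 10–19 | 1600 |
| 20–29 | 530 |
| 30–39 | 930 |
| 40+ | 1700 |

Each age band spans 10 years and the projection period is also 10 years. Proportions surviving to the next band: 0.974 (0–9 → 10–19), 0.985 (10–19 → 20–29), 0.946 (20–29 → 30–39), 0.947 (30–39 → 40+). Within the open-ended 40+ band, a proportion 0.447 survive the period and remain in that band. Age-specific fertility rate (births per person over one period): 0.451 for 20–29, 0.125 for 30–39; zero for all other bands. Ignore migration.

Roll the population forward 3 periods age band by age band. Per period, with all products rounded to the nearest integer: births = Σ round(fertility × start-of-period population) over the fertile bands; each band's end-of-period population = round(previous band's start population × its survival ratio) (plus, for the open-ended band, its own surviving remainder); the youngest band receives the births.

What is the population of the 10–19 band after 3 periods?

— Period 1 —
Births: 530 × 0.451 = 239 ; 930 × 0.125 = 116 — total 355
10–19: 730 × 0.974 = 711
20–29: 1600 × 0.985 = 1576
30–39: 530 × 0.946 = 501
40+: 930 × 0.947 + 1700 × 0.447 = 881 + 760 = 1641
Giving 355 / 711 / 1576 / 501 / 1641.
— Period 2 —
Births: 1576 × 0.451 = 711 ; 501 × 0.125 = 63 — total 774
10–19: 355 × 0.974 = 346
20–29: 711 × 0.985 = 700
30–39: 1576 × 0.946 = 1491
40+: 501 × 0.947 + 1641 × 0.447 = 474 + 734 = 1208
Giving 774 / 346 / 700 / 1491 / 1208.
— Period 3 —
Births: 700 × 0.451 = 316 ; 1491 × 0.125 = 186 — total 502
10–19: 774 × 0.974 = 754
20–29: 346 × 0.985 = 341
30–39: 700 × 0.946 = 662
40+: 1491 × 0.947 + 1208 × 0.447 = 1412 + 540 = 1952
Giving 502 / 754 / 341 / 662 / 1952.

754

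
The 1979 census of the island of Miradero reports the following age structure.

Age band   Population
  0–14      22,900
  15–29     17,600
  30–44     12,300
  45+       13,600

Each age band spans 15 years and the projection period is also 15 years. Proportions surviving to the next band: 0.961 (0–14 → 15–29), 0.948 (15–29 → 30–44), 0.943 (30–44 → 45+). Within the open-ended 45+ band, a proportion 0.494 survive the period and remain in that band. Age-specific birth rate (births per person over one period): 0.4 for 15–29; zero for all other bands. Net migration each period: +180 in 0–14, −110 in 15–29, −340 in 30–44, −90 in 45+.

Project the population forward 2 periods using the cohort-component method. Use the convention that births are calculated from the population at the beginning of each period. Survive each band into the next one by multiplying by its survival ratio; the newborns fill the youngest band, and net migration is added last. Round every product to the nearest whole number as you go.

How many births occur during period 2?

8759

Period 1:
Births: 17600 × 0.4 = 7040
15–29: 22900 × 0.961 = 22007
30–44: 17600 × 0.948 = 16685
45+: 12300 × 0.943 + 13600 × 0.494 = 11599 + 6718 = 18317
Net migration: 0–14 + 180 → 7220; 15–29 − 110 → 21897; 30–44 − 340 → 16345; 45+ − 90 → 18227
Giving 7220 / 21897 / 16345 / 18227.
Period 2:
Births: 21897 × 0.4 = 8759
15–29: 7220 × 0.961 = 6938
30–44: 21897 × 0.948 = 20758
45+: 16345 × 0.943 + 18227 × 0.494 = 15413 + 9004 = 24417
Net migration: 0–14 + 180 → 8939; 15–29 − 110 → 6828; 30–44 − 340 → 20418; 45+ − 90 → 24327
Giving 8939 / 6828 / 20418 / 24327.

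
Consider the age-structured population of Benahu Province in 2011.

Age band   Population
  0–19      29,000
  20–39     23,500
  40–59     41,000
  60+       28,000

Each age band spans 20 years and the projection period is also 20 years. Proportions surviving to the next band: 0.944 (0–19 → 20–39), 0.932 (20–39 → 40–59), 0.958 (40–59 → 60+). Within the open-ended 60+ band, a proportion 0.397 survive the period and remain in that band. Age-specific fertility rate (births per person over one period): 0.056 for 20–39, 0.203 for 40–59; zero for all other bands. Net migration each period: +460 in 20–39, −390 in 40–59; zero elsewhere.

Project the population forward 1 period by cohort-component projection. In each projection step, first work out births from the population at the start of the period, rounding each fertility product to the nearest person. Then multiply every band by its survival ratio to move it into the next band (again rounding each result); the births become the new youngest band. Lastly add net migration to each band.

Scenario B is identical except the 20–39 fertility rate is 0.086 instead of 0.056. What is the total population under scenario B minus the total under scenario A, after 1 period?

705

— Period 1 —
Births: 23500 × 0.056 = 1316, 41000 × 0.203 = 8323 ⇒ total 9639
20–39: 29000 × 0.944 = 27376
40–59: 23500 × 0.932 = 21902
60+: 41000 × 0.958 + 28000 × 0.397 = 39278 + 11116 = 50394
Net migration: 20–39 + 460 → 27836; 40–59 − 390 → 21512
→ [9639, 27836, 21512, 50394]
Scenario A total after 1 period: 109381
Scenario B projection —
— Period 1 —
Births: 23500 × 0.086 = 2021, 41000 × 0.203 = 8323 ⇒ total 10344
20–39: 29000 × 0.944 = 27376
40–59: 23500 × 0.932 = 21902
60+: 41000 × 0.958 + 28000 × 0.397 = 39278 + 11116 = 50394
Net migration: 20–39 + 460 → 27836; 40–59 − 390 → 21512
→ [10344, 27836, 21512, 50394]
Scenario B total after 1 period: 110086
Difference B − A = 110086 − 109381 = 705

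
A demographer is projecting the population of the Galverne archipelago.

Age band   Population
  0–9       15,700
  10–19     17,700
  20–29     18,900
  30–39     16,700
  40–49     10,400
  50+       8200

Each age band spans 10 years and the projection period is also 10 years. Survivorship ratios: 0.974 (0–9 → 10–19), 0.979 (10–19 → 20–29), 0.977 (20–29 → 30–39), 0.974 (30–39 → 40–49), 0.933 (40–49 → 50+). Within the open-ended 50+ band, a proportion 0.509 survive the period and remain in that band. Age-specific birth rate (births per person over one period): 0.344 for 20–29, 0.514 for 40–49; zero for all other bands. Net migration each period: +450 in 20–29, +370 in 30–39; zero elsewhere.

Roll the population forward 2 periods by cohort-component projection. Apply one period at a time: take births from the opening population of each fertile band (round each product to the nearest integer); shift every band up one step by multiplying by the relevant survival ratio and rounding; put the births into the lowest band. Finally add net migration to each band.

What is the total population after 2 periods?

99761

Numbering the bands 1..6 from youngest to oldest:
Period 1:
Births: 18900 * 0.344 = 6502  |  10400 * 0.514 = 5346 — total 11848
Band 2: 15700 * 0.974 = 15292
Band 3: 17700 * 0.979 = 17328
Band 4: 18900 * 0.977 = 18465
Band 5: 16700 * 0.974 = 16266
Band 6: 10400 * 0.933 + 8200 * 0.509 = 9703 + 4174 = 13877
Net migration: Band 3 + 450 → 17778; Band 4 + 370 → 18835
→ [11848, 15292, 17778, 18835, 16266, 13877]
Period 2:
Births: 17778 * 0.344 = 6116  |  16266 * 0.514 = 8361 — total 14477
Band 2: 11848 * 0.974 = 11540
Band 3: 15292 * 0.979 = 14971
Band 4: 17778 * 0.977 = 17369
Band 5: 18835 * 0.974 = 18345
Band 6: 16266 * 0.933 + 13877 * 0.509 = 15176 + 7063 = 22239
Net migration: Band 3 + 450 → 15421; Band 4 + 370 → 17739
→ [14477, 11540, 15421, 17739, 18345, 22239]
Total after period 2: 14477 + 11540 + 15421 + 17739 + 18345 + 22239 = 99761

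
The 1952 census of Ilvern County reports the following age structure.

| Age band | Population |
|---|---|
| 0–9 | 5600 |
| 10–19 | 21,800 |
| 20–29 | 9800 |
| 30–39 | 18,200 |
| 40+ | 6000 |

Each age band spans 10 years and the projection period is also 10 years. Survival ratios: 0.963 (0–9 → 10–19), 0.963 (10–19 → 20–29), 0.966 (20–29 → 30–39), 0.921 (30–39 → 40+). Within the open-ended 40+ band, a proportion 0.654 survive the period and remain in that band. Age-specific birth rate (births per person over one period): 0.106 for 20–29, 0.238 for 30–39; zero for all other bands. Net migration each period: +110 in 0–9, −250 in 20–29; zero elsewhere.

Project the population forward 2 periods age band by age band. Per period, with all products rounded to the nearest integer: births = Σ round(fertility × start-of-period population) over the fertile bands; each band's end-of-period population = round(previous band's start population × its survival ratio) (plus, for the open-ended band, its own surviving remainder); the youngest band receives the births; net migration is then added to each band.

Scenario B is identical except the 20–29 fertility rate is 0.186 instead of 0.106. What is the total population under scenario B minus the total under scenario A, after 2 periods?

2414

Numbering the bands 1..5 from youngest to oldest:
After projecting period 1:
Births: 9800 × 0.106 = 1039  |  18200 × 0.238 = 4332 ⇒ total 5371
Band 2: 5600 × 0.963 = 5393
Band 3: 21800 × 0.963 = 20993
Band 4: 9800 × 0.966 = 9467
Band 5: 18200 × 0.921 + 6000 × 0.654 = 16762 + 3924 = 20686
Net migration: Band 1 + 110 → 5481; Band 3 − 250 → 20743
→ [5481, 5393, 20743, 9467, 20686]
After projecting period 2:
Births: 20743 × 0.106 = 2199  |  9467 × 0.238 = 2253 ⇒ total 4452
Band 2: 5481 × 0.963 = 5278
Band 3: 5393 × 0.963 = 5193
Band 4: 20743 × 0.966 = 20038
Band 5: 9467 × 0.921 + 20686 × 0.654 = 8719 + 13529 = 22248
Net migration: Band 1 + 110 → 4562; Band 3 − 250 → 4943
→ [4562, 5278, 4943, 20038, 22248]
Scenario A total after 2 periods: 57069
Scenario B projection —
After projecting period 1:
Births: 9800 × 0.186 = 1823  |  18200 × 0.238 = 4332 ⇒ total 6155
Band 2: 5600 × 0.963 = 5393
Band 3: 21800 × 0.963 = 20993
Band 4: 9800 × 0.966 = 9467
Band 5: 18200 × 0.921 + 6000 × 0.654 = 16762 + 3924 = 20686
Net migration: Band 1 + 110 → 6265; Band 3 − 250 → 20743
→ [6265, 5393, 20743, 9467, 20686]
After projecting period 2:
Births: 20743 × 0.186 = 3858  |  9467 × 0.238 = 2253 ⇒ total 6111
Band 2: 6265 × 0.963 = 6033
Band 3: 5393 × 0.963 = 5193
Band 4: 20743 × 0.966 = 20038
Band 5: 9467 × 0.921 + 20686 × 0.654 = 8719 + 13529 = 22248
Net migration: Band 1 + 110 → 6221; Band 3 − 250 → 4943
→ [6221, 6033, 4943, 20038, 22248]
Scenario B total after 2 periods: 59483
Difference B − A = 59483 − 57069 = 2414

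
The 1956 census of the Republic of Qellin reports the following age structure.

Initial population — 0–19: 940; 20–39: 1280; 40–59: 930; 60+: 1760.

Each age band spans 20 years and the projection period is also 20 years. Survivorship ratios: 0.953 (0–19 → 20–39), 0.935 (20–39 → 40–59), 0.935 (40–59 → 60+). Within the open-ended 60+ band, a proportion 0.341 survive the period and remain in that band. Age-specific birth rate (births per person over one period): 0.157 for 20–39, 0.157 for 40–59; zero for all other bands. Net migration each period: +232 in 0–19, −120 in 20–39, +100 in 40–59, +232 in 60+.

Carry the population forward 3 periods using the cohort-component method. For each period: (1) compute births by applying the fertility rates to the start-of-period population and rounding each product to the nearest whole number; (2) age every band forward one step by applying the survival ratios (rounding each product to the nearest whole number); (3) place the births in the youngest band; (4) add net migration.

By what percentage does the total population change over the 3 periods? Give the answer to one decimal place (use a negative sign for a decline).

-38.1

After projecting period 1:
Births: 1280 × 0.157 = 201, 930 × 0.157 = 146 → 347
20–39: 940 × 0.953 = 896
40–59: 1280 × 0.935 = 1197
60+: 930 × 0.935 + 1760 × 0.341 = 870 + 600 = 1470
Net migration: 0–19 + 232 → 579; 20–39 − 120 → 776; 40–59 + 100 → 1297; 60+ + 232 → 1702
→ [579, 776, 1297, 1702]
After projecting period 2:
Births: 776 × 0.157 = 122, 1297 × 0.157 = 204 → 326
20–39: 579 × 0.953 = 552
40–59: 776 × 0.935 = 726
60+: 1297 × 0.935 + 1702 × 0.341 = 1213 + 580 = 1793
Net migration: 0–19 + 232 → 558; 20–39 − 120 → 432; 40–59 + 100 → 826; 60+ + 232 → 2025
→ [558, 432, 826, 2025]
After projecting period 3:
Births: 432 × 0.157 = 68, 826 × 0.157 = 130 → 198
20–39: 558 × 0.953 = 532
40–59: 432 × 0.935 = 404
60+: 826 × 0.935 + 2025 × 0.341 = 772 + 691 = 1463
Net migration: 0–19 + 232 → 430; 20–39 − 120 → 412; 40–59 + 100 → 504; 60+ + 232 → 1695
→ [430, 412, 504, 1695]
Total: 4910 → 3041; change = -1869; percentage change = -38.1%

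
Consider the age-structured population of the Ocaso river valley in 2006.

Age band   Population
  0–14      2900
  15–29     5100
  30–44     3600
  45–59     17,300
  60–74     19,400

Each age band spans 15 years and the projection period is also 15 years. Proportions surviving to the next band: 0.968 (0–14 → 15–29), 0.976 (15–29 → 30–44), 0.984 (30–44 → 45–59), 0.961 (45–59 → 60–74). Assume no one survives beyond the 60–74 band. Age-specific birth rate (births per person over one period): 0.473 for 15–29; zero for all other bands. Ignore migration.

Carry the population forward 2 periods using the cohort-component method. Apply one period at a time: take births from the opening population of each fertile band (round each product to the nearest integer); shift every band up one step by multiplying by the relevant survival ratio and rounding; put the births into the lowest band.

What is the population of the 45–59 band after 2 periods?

4898

Period 1:
Births: 5100 * 0.473 = 2412
15–29: 2900 * 0.968 = 2807
30–44: 5100 * 0.976 = 4978
45–59: 3600 * 0.984 = 3542
60–74: 17300 * 0.961 = 16625
Giving 2412 / 2807 / 4978 / 3542 / 16625.
Period 2:
Births: 2807 * 0.473 = 1328
15–29: 2412 * 0.968 = 2335
30–44: 2807 * 0.976 = 2740
45–59: 4978 * 0.984 = 4898
60–74: 3542 * 0.961 = 3404
Giving 1328 / 2335 / 2740 / 4898 / 3404.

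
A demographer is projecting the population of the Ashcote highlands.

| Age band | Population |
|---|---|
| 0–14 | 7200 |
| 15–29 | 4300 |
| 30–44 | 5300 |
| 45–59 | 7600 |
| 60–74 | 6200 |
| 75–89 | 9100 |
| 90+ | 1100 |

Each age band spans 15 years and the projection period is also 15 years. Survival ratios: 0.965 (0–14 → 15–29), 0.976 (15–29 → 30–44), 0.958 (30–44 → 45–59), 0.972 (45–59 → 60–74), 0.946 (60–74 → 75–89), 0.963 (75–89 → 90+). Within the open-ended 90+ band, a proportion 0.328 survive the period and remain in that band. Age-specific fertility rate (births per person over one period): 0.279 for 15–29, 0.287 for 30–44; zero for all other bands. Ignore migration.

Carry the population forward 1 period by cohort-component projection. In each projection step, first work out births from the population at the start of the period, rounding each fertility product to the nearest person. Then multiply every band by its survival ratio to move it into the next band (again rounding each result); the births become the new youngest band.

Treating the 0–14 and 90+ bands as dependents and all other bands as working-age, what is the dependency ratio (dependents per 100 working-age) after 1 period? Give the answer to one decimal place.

Let group 1 be 0–14 through group 7 = 90+.
After projecting period 1:
Births: 4300 × 0.279 = 1200 ; 5300 × 0.287 = 1521 → total 2721
Group 2: 7200 × 0.965 = 6948
Group 3: 4300 × 0.976 = 4197
Group 4: 5300 × 0.958 = 5077
Group 5: 7600 × 0.972 = 7387
Group 6: 6200 × 0.946 = 5865
Group 7: 9100 × 0.963 + 1100 × 0.328 = 8763 + 361 = 9124
→ [2721, 6948, 4197, 5077, 7387, 5865, 9124]
Dependents (band 0–14 + band 90+) = 2721 + 9124 = 11845; working-age = 29474; ratio = 11845/29474 × 100 = 40.2

40.2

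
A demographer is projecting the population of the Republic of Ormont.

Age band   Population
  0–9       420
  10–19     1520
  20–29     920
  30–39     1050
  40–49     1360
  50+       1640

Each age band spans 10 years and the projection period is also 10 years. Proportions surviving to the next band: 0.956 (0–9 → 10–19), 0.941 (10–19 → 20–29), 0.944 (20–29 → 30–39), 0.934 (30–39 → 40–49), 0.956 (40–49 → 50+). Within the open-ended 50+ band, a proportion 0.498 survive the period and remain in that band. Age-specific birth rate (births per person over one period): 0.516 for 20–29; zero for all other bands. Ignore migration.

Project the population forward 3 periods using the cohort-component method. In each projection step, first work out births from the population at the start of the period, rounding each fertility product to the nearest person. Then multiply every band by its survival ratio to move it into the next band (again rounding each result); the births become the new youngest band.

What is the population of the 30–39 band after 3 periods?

Let group 1 be 0–9 through group 6 = 50+.
Period 1:
Births: 920 × 0.516 = 475
Group 2: 420 × 0.956 = 402
Group 3: 1520 × 0.941 = 1430
Group 4: 920 × 0.944 = 868
Group 5: 1050 × 0.934 = 981
Group 6: 1360 × 0.956 + 1640 × 0.498 = 1300 + 817 = 2117
End of period: [475, 402, 1430, 868, 981, 2117]
Period 2:
Births: 1430 × 0.516 = 738
Group 2: 475 × 0.956 = 454
Group 3: 402 × 0.941 = 378
Group 4: 1430 × 0.944 = 1350
Group 5: 868 × 0.934 = 811
Group 6: 981 × 0.956 + 2117 × 0.498 = 938 + 1054 = 1992
End of period: [738, 454, 378, 1350, 811, 1992]
Period 3:
Births: 378 × 0.516 = 195
Group 2: 738 × 0.956 = 706
Group 3: 454 × 0.941 = 427
Group 4: 378 × 0.944 = 357
Group 5: 1350 × 0.934 = 1261
Group 6: 811 × 0.956 + 1992 × 0.498 = 775 + 992 = 1767
End of period: [195, 706, 427, 357, 1261, 1767]

357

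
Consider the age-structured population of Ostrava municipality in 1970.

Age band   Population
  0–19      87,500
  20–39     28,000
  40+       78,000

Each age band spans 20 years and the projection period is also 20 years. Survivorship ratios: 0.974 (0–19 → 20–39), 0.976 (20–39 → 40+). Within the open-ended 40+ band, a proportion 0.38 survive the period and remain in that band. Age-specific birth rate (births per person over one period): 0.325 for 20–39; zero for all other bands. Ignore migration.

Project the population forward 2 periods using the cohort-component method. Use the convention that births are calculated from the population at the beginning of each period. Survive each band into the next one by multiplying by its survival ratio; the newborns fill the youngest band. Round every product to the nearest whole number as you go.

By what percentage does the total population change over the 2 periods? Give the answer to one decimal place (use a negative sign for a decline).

-26.9

Period 1.
Births: 28000 * 0.325 = 9100
20–39: 87500 * 0.974 = 85225
40+: 28000 * 0.976 + 78000 * 0.38 = 27328 + 29640 = 56968
→ [9100, 85225, 56968]
Period 2.
Births: 85225 * 0.325 = 27698
20–39: 9100 * 0.974 = 8863
40+: 85225 * 0.976 + 56968 * 0.38 = 83180 + 21648 = 104828
→ [27698, 8863, 104828]
Total: 193500 → 141389; change = -52111; percentage change = -26.9%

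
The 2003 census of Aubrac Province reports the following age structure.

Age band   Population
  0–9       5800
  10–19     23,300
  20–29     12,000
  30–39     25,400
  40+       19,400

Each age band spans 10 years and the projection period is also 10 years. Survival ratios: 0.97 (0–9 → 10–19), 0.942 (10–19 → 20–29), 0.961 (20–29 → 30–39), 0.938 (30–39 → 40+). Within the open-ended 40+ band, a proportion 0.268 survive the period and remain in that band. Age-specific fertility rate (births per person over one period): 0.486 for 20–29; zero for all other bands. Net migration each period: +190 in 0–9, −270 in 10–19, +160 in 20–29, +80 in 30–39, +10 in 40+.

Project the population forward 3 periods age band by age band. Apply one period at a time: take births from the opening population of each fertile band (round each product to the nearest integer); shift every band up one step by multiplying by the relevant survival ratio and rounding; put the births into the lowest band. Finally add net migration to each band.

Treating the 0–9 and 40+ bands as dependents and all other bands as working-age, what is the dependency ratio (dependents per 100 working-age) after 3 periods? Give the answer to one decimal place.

133.2

Numbering the bands 1..5 from youngest to oldest:
Period 1.
Births: 12000 × 0.486 = 5832
Band 2: 5800 × 0.97 = 5626
Band 3: 23300 × 0.942 = 21949
Band 4: 12000 × 0.961 = 11532
Band 5: 25400 × 0.938 + 19400 × 0.268 = 23825 + 5199 = 29024
Net migration: Band 1 + 190 → 6022; Band 2 − 270 → 5356; Band 3 + 160 → 22109; Band 4 + 80 → 11612; Band 5 + 10 → 29034
End of period: [6022, 5356, 22109, 11612, 29034]
Period 2.
Births: 22109 × 0.486 = 10745
Band 2: 6022 × 0.97 = 5841
Band 3: 5356 × 0.942 = 5045
Band 4: 22109 × 0.961 = 21247
Band 5: 11612 × 0.938 + 29034 × 0.268 = 10892 + 7781 = 18673
Net migration: Band 1 + 190 → 10935; Band 2 − 270 → 5571; Band 3 + 160 → 5205; Band 4 + 80 → 21327; Band 5 + 10 → 18683
End of period: [10935, 5571, 5205, 21327, 18683]
Period 3.
Births: 5205 × 0.486 = 2530
Band 2: 10935 × 0.97 = 10607
Band 3: 5571 × 0.942 = 5248
Band 4: 5205 × 0.961 = 5002
Band 5: 21327 × 0.938 + 18683 × 0.268 = 20005 + 5007 = 25012
Net migration: Band 1 + 190 → 2720; Band 2 − 270 → 10337; Band 3 + 160 → 5408; Band 4 + 80 → 5082; Band 5 + 10 → 25022
End of period: [2720, 10337, 5408, 5082, 25022]
Dependents (band 0–9 + band 40+) = 2720 + 25022 = 27742; working-age = 20827; ratio = 27742/20827 × 100 = 133.2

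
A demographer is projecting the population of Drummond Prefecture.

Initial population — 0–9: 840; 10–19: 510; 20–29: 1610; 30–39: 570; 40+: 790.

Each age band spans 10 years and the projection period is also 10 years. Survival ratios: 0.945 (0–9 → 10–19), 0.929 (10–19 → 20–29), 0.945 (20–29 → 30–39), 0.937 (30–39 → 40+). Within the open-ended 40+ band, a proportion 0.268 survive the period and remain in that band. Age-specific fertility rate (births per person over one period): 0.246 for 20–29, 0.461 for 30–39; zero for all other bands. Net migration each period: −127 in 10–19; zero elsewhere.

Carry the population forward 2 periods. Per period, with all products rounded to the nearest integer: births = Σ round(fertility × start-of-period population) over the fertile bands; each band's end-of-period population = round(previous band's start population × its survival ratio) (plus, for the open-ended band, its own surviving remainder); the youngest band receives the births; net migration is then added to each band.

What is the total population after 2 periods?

4007

Numbering the groups 1..5 from youngest to oldest:
Period 1:
Births: 1610 * 0.246 = 396 ; 570 * 0.461 = 263 → 659
Group 2: 840 * 0.945 = 794
Group 3: 510 * 0.929 = 474
Group 4: 1610 * 0.945 = 1521
Group 5: 570 * 0.937 + 790 * 0.268 = 534 + 212 = 746
Net migration: Group 2 − 127 → 667
End of period: [659, 667, 474, 1521, 746]
Period 2:
Births: 474 * 0.246 = 117 ; 1521 * 0.461 = 701 → 818
Group 2: 659 * 0.945 = 623
Group 3: 667 * 0.929 = 620
Group 4: 474 * 0.945 = 448
Group 5: 1521 * 0.937 + 746 * 0.268 = 1425 + 200 = 1625
Net migration: Group 2 − 127 → 496
End of period: [818, 496, 620, 448, 1625]
Total after period 2: 818 + 496 + 620 + 448 + 1625 = 4007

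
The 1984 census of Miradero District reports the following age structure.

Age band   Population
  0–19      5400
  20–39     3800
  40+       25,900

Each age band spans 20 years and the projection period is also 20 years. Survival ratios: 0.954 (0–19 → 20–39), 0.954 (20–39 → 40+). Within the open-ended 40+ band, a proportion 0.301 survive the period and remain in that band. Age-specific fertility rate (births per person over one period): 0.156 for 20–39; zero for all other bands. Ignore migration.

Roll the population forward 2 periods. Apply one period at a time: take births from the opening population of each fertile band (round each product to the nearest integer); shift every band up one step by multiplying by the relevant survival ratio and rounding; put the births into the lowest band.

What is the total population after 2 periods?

9723

(Groups numbered youngest = 1 to oldest = 3.)
Period 1:
Births: 3800 * 0.156 = 593
Group 2: 5400 * 0.954 = 5152
Group 3: 3800 * 0.954 + 25900 * 0.301 = 3625 + 7796 = 11421
Giving 593 / 5152 / 11421.
Period 2:
Births: 5152 * 0.156 = 804
Group 2: 593 * 0.954 = 566
Group 3: 5152 * 0.954 + 11421 * 0.301 = 4915 + 3438 = 8353
Giving 804 / 566 / 8353.
Total after period 2: 804 + 566 + 8353 = 9723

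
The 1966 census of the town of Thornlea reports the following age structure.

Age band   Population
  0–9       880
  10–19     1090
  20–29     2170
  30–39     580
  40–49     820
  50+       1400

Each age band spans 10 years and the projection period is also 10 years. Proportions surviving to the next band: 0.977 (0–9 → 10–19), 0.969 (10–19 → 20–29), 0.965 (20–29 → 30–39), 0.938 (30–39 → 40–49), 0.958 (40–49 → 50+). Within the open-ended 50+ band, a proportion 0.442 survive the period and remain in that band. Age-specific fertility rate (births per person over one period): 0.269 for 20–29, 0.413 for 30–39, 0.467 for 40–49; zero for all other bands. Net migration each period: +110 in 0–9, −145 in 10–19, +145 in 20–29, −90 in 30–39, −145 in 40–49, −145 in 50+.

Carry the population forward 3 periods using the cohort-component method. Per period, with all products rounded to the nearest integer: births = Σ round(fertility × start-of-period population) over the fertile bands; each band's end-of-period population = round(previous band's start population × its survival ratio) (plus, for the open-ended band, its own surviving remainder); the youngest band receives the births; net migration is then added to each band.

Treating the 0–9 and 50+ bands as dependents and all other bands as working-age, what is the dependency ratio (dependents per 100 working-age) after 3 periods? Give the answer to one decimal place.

84.3

After projecting period 1:
Births: 2170 × 0.269 = 584 ; 580 × 0.413 = 240 ; 820 × 0.467 = 383 → total 1207
10–19: 880 × 0.977 = 860
20–29: 1090 × 0.969 = 1056
30–39: 2170 × 0.965 = 2094
40–49: 580 × 0.938 = 544
50+: 820 × 0.958 + 1400 × 0.442 = 786 + 619 = 1405
Net migration: 0–9 + 110 → 1317; 10–19 − 145 → 715; 20–29 + 145 → 1201; 30–39 − 90 → 2004; 40–49 − 145 → 399; 50+ − 145 → 1260
→ [1317, 715, 1201, 2004, 399, 1260]
After projecting period 2:
Births: 1201 × 0.269 = 323 ; 2004 × 0.413 = 828 ; 399 × 0.467 = 186 → total 1337
10–19: 1317 × 0.977 = 1287
20–29: 715 × 0.969 = 693
30–39: 1201 × 0.965 = 1159
40–49: 2004 × 0.938 = 1880
50+: 399 × 0.958 + 1260 × 0.442 = 382 + 557 = 939
Net migration: 0–9 + 110 → 1447; 10–19 − 145 → 1142; 20–29 + 145 → 838; 30–39 − 90 → 1069; 40–49 − 145 → 1735; 50+ − 145 → 794
→ [1447, 1142, 838, 1069, 1735, 794]
After projecting period 3:
Births: 838 × 0.269 = 225 ; 1069 × 0.413 = 441 ; 1735 × 0.467 = 810 → total 1476
10–19: 1447 × 0.977 = 1414
20–29: 1142 × 0.969 = 1107
30–39: 838 × 0.965 = 809
40–49: 1069 × 0.938 = 1003
50+: 1735 × 0.958 + 794 × 0.442 = 1662 + 351 = 2013
Net migration: 0–9 + 110 → 1586; 10–19 − 145 → 1269; 20–29 + 145 → 1252; 30–39 − 90 → 719; 40–49 − 145 → 858; 50+ − 145 → 1868
→ [1586, 1269, 1252, 719, 858, 1868]
Dependents (band 0–9 + band 50+) = 1586 + 1868 = 3454; working-age = 4098; ratio = 3454/4098 × 100 = 84.3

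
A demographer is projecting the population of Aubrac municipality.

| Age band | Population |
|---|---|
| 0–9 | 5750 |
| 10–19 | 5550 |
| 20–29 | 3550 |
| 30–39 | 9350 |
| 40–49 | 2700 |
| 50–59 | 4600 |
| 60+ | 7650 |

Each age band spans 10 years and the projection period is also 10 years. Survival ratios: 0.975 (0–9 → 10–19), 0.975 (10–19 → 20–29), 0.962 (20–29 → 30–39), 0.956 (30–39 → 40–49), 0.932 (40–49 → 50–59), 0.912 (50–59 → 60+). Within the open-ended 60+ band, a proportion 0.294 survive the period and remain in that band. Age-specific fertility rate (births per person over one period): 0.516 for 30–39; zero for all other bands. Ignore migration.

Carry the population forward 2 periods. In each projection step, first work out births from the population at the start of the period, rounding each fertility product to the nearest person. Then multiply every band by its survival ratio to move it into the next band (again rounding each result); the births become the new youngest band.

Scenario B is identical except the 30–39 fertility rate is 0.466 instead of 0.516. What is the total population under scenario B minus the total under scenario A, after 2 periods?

-627

(Bands numbered youngest = 1 to oldest = 7.)
Period 1:
Births: 9350 × 0.516 = 4825
Band 2: 5750 × 0.975 = 5606
Band 3: 5550 × 0.975 = 5411
Band 4: 3550 × 0.962 = 3415
Band 5: 9350 × 0.956 = 8939
Band 6: 2700 × 0.932 = 2516
Band 7: 4600 × 0.912 + 7650 × 0.294 = 4195 + 2249 = 6444
Population now: 0–9=4825, 10–19=5606, 20–29=5411, 30–39=3415, 40–49=8939, 50–59=2516, 60+=6444
Period 2:
Births: 3415 × 0.516 = 1762
Band 2: 4825 × 0.975 = 4704
Band 3: 5606 × 0.975 = 5466
Band 4: 5411 × 0.962 = 5205
Band 5: 3415 × 0.956 = 3265
Band 6: 8939 × 0.932 = 8331
Band 7: 2516 × 0.912 + 6444 × 0.294 = 2295 + 1895 = 4190
Population now: 0–9=1762, 10–19=4704, 20–29=5466, 30–39=5205, 40–49=3265, 50–59=8331, 60+=4190
Scenario A total after 2 periods: 32923
Scenario B projection —
Period 1:
Births: 9350 × 0.466 = 4357
Band 2: 5750 × 0.975 = 5606
Band 3: 5550 × 0.975 = 5411
Band 4: 3550 × 0.962 = 3415
Band 5: 9350 × 0.956 = 8939
Band 6: 2700 × 0.932 = 2516
Band 7: 4600 × 0.912 + 7650 × 0.294 = 4195 + 2249 = 6444
Population now: 0–9=4357, 10–19=5606, 20–29=5411, 30–39=3415, 40–49=8939, 50–59=2516, 60+=6444
Period 2:
Births: 3415 × 0.466 = 1591
Band 2: 4357 × 0.975 = 4248
Band 3: 5606 × 0.975 = 5466
Band 4: 5411 × 0.962 = 5205
Band 5: 3415 × 0.956 = 3265
Band 6: 8939 × 0.932 = 8331
Band 7: 2516 × 0.912 + 6444 × 0.294 = 2295 + 1895 = 4190
Population now: 0–9=1591, 10–19=4248, 20–29=5466, 30–39=5205, 40–49=3265, 50–59=8331, 60+=4190
Scenario B total after 2 periods: 32296
Difference B − A = 32296 − 32923 = -627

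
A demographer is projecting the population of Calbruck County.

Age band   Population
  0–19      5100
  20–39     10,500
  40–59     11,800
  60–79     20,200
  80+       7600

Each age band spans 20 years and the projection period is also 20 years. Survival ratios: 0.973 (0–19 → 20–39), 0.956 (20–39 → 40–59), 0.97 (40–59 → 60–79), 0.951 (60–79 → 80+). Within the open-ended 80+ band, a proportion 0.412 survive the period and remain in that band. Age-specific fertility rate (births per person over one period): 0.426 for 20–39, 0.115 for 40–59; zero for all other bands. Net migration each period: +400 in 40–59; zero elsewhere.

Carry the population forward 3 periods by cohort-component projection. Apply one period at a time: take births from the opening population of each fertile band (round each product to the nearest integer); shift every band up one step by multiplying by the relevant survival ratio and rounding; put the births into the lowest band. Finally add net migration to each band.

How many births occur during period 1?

— Period 1 —
Births: 10500 × 0.426 = 4473, 11800 × 0.115 = 1357 → total 5830
20–39: 5100 × 0.973 = 4962
40–59: 10500 × 0.956 = 10038
60–79: 11800 × 0.97 = 11446
80+: 20200 × 0.951 + 7600 × 0.412 = 19210 + 3131 = 22341
Net migration: 40–59 + 400 → 10438
→ [5830, 4962, 10438, 11446, 22341]

5830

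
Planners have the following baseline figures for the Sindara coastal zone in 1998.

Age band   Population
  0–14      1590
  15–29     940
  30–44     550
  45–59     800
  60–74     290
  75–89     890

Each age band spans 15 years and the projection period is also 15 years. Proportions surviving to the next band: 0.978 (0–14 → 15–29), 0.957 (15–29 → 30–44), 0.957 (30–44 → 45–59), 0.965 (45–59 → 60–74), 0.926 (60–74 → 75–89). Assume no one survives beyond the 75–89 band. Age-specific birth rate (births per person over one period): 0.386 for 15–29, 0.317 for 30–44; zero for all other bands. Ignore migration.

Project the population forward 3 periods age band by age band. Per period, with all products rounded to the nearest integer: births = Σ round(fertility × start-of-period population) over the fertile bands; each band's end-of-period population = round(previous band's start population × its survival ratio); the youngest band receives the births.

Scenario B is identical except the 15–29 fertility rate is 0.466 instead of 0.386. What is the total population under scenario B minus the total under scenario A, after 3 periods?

269

— Period 1 —
Births: 940 * 0.386 = 363, 550 * 0.317 = 174 → total 537
15–29: 1590 * 0.978 = 1555
30–44: 940 * 0.957 = 900
45–59: 550 * 0.957 = 526
60–74: 800 * 0.965 = 772
75–89: 290 * 0.926 = 269
→ [537, 1555, 900, 526, 772, 269]
— Period 2 —
Births: 1555 * 0.386 = 600, 900 * 0.317 = 285 → total 885
15–29: 537 * 0.978 = 525
30–44: 1555 * 0.957 = 1488
45–59: 900 * 0.957 = 861
60–74: 526 * 0.965 = 508
75–89: 772 * 0.926 = 715
→ [885, 525, 1488, 861, 508, 715]
— Period 3 —
Births: 525 * 0.386 = 203, 1488 * 0.317 = 472 → total 675
15–29: 885 * 0.978 = 866
30–44: 525 * 0.957 = 502
45–59: 1488 * 0.957 = 1424
60–74: 861 * 0.965 = 831
75–89: 508 * 0.926 = 470
→ [675, 866, 502, 1424, 831, 470]
Scenario A total after 3 periods: 4768
Scenario B projection —
— Period 1 —
Births: 940 * 0.466 = 438, 550 * 0.317 = 174 → total 612
15–29: 1590 * 0.978 = 1555
30–44: 940 * 0.957 = 900
45–59: 550 * 0.957 = 526
60–74: 800 * 0.965 = 772
75–89: 290 * 0.926 = 269
→ [612, 1555, 900, 526, 772, 269]
— Period 2 —
Births: 1555 * 0.466 = 725, 900 * 0.317 = 285 → total 1010
15–29: 612 * 0.978 = 599
30–44: 1555 * 0.957 = 1488
45–59: 900 * 0.957 = 861
60–74: 526 * 0.965 = 508
75–89: 772 * 0.926 = 715
→ [1010, 599, 1488, 861, 508, 715]
— Period 3 —
Births: 599 * 0.466 = 279, 1488 * 0.317 = 472 → total 751
15–29: 1010 * 0.978 = 988
30–44: 599 * 0.957 = 573
45–59: 1488 * 0.957 = 1424
60–74: 861 * 0.965 = 831
75–89: 508 * 0.926 = 470
→ [751, 988, 573, 1424, 831, 470]
Scenario B total after 3 periods: 5037
Difference B − A = 5037 − 4768 = 269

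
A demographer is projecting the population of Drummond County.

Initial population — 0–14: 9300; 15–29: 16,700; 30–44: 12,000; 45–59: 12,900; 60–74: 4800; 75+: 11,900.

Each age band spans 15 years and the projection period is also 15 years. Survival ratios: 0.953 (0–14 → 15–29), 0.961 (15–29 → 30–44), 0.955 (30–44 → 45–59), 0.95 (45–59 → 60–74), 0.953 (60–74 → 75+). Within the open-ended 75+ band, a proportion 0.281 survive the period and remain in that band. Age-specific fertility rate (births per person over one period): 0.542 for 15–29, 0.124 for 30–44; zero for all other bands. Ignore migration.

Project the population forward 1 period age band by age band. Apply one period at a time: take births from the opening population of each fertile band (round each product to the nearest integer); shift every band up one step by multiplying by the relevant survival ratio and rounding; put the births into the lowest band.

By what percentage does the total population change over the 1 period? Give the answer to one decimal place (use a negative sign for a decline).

Let group 1 be 0–14 through group 6 = 75+.
Period 1.
Births: 16700 × 0.542 = 9051, 12000 × 0.124 = 1488 → total 10539
Group 2: 9300 × 0.953 = 8863
Group 3: 16700 × 0.961 = 16049
Group 4: 12000 × 0.955 = 11460
Group 5: 12900 × 0.95 = 12255
Group 6: 4800 × 0.953 + 11900 × 0.281 = 4574 + 3344 = 7918
→ [10539, 8863, 16049, 11460, 12255, 7918]
Total: 67600 → 67084; change = -516; percentage change = -0.8%

-0.8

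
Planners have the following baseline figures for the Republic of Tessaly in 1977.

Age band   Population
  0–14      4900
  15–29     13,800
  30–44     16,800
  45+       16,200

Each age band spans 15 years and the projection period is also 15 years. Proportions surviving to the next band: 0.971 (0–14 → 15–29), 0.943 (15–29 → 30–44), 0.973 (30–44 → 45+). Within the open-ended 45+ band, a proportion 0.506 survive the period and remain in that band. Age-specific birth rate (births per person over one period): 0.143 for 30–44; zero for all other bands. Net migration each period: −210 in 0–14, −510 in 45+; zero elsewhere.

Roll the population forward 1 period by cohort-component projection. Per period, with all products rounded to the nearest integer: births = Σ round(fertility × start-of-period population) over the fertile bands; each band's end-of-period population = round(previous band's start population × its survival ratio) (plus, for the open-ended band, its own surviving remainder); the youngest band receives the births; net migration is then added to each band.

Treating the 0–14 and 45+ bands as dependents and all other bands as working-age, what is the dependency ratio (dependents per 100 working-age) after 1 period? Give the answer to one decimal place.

(Bands numbered youngest = 1 to oldest = 4.)
— Period 1 —
Births: 16800 × 0.143 = 2402
Band 2: 4900 × 0.971 = 4758
Band 3: 13800 × 0.943 = 13013
Band 4: 16800 × 0.973 + 16200 × 0.506 = 16346 + 8197 = 24543
Net migration: Band 1 − 210 → 2192; Band 4 − 510 → 24033
Giving 2192 / 4758 / 13013 / 24033.
Dependents (band 0–14 + band 45+) = 2192 + 24033 = 26225; working-age = 17771; ratio = 26225/17771 × 100 = 147.6

147.6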